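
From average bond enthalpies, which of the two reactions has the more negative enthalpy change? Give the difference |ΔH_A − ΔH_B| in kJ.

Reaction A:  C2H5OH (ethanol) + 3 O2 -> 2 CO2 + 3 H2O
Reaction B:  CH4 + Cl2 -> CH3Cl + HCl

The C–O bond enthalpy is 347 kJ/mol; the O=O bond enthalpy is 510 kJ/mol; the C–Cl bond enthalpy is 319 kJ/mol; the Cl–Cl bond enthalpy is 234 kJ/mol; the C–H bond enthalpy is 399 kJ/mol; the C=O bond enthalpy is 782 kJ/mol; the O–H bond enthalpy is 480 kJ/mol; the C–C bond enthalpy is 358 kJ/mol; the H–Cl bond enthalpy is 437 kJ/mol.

Reaction A, by 1175 kJ

Reaction A:
  Bonds broken (reactants):
    C–C: 1 × 358 = 358
    C–H: 5 × 399 = 1995
    C–O: 1 × 347 = 347
    O–H: 1 × 480 = 480
    O=O: 3 × 510 = 1530
    Σ(broken) = 4710 kJ
  Bonds formed (products):
    C=O: 4 × 782 = 3128
    O–H: 6 × 480 = 2880
    Σ(formed) = 6008 kJ
  ΔH_A = 4710 − 6008 = −1298 kJ
Reaction B:
  Bonds broken (reactants):
    C–H: 4 × 399 = 1596
    Cl–Cl: 1 × 234 = 234
    Σ(broken) = 1830 kJ
  Bonds formed (products):
    C–Cl: 1 × 319 = 319
    C–H: 3 × 399 = 1197
    H–Cl: 1 × 437 = 437
    Σ(formed) = 1953 kJ
  ΔH_B = 1830 − 1953 = −123 kJ
ΔH_A − ΔH_B = −1175 kJ, so reaction A has the more negative ΔH; |ΔH_A − ΔH_B| = 1175 kJ.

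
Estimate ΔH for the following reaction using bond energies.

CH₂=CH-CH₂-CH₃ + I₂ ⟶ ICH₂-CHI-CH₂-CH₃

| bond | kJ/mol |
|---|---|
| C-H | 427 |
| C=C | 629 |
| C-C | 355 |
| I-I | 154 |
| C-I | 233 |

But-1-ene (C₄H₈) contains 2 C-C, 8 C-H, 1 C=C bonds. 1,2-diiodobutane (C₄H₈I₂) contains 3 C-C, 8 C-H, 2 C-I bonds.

ΔH ≈ −38 kJ

Bonds broken (reactants):
  C-C: 2 × 355 = 710
  C-H: 8 × 427 = 3416
  C=C: 1 × 629 = 629
  I-I: 1 × 154 = 154
  Σ(broken) = 4909 kJ
Bonds formed (products):
  C-C: 3 × 355 = 1065
  C-H: 8 × 427 = 3416
  C-I: 2 × 233 = 466
  Σ(formed) = 4947 kJ
ΔH = Σ(broken) − Σ(formed) = 4909 − 4947 = −38 kJ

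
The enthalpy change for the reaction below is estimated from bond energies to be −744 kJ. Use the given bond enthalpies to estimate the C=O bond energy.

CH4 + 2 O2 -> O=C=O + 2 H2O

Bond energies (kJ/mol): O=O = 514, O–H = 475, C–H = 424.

Let D be the C=O bond energy.
Σ(broken) = 4×424 + 2×514 = 2724
Σ(formed) = 2×D + 4×475 = 1900 + 2D
ΔH = Σ(broken) − Σ(formed) = (2724) − (1900 + 2D) = +824 − 2D
Setting this equal to −744 kJ gives 2D = 1568, so D = 784 kJ/mol.

D(C=O) ≈ 784 kJ/mol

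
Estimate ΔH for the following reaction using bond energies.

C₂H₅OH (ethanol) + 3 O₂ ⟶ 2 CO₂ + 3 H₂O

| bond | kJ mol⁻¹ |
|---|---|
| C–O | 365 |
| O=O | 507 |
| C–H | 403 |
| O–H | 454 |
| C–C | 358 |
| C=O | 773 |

ΔH ≈ −1103 kJ

Bonds broken (reactants):
  C–C: 1 × 358 = 358
  C–H: 5 × 403 = 2015
  C–O: 1 × 365 = 365
  O–H: 1 × 454 = 454
  O=O: 3 × 507 = 1521
  Σ(broken) = 4713 kJ
Bonds formed (products):
  C=O: 4 × 773 = 3092
  O–H: 6 × 454 = 2724
  Σ(formed) = 5816 kJ
ΔH = Σ(broken) − Σ(formed) = 4713 − 5816 = −1103 kJ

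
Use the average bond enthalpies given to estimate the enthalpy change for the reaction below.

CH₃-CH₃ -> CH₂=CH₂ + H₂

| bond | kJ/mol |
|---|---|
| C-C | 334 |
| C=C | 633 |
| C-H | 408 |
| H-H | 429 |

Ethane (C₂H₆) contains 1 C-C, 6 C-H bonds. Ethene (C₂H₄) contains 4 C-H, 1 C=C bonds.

ΔH ≈ +88 kJ

Bonds broken (reactants):
  C-C: 1 × 334 = 334
  C-H: 6 × 408 = 2448
  Σ(broken) = 2782 kJ
Bonds formed (products):
  C-H: 4 × 408 = 1632
  C=C: 1 × 633 = 633
  H-H: 1 × 429 = 429
  Σ(formed) = 2694 kJ
ΔH = Σ(broken) − Σ(formed) = 2782 − 2694 = +88 kJ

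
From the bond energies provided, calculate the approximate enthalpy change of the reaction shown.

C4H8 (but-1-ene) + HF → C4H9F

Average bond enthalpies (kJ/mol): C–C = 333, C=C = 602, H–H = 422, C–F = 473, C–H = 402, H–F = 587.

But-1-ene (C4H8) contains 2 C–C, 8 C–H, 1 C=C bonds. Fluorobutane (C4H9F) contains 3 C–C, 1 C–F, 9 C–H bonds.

Bonds broken (reactants):
  C–C: 2 × 333 = 666
  C–H: 8 × 402 = 3216
  C=C: 1 × 602 = 602
  H–F: 1 × 587 = 587
  Σ(broken) = 5071 kJ
Bonds formed (products):
  C–C: 3 × 333 = 999
  C–F: 1 × 473 = 473
  C–H: 9 × 402 = 3618
  Σ(formed) = 5090 kJ
ΔH = Σ(broken) − Σ(formed) = 5071 − 5090 = −19 kJ

ΔH ≈ −19 kJ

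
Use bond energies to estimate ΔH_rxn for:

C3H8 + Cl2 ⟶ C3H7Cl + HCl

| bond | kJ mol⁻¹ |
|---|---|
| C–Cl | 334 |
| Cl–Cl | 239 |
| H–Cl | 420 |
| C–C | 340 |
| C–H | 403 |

Bonds broken (reactants):
  C–C: 2 × 340 = 680
  C–H: 8 × 403 = 3224
  Cl–Cl: 1 × 239 = 239
  Σ(broken) = 4143 kJ
Bonds formed (products):
  C–C: 2 × 340 = 680
  C–Cl: 1 × 334 = 334
  C–H: 7 × 403 = 2821
  H–Cl: 1 × 420 = 420
  Σ(formed) = 4255 kJ
ΔH = Σ(broken) − Σ(formed) = 4143 − 4255 = −112 kJ

ΔH ≈ −112 kJ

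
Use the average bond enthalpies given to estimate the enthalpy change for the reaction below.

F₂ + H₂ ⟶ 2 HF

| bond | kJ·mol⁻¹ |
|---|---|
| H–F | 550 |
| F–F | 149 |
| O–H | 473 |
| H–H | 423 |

ΔH ≈ −528 kJ

Bonds broken (reactants):
  F–F: 1 × 149 = 149
  H–H: 1 × 423 = 423
  Σ(broken) = 572 kJ
Bonds formed (products):
  H–F: 2 × 550 = 1100
  Σ(formed) = 1100 kJ
ΔH = Σ(broken) − Σ(formed) = 572 − 1100 = −528 kJ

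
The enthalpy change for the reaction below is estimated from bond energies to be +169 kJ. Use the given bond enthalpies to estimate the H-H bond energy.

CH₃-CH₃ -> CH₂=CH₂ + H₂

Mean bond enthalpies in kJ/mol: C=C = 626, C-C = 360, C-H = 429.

D(H-H) ≈ 423 kJ/mol

Let D be the H-H bond energy.
Σ(broken) = 1×360 + 6×429 = 2934
Σ(formed) = 4×429 + 1×626 + 1×D = 2342 + D
ΔH = Σ(broken) − Σ(formed) = (2934) − (2342 + D) = +592 − D
Setting this equal to +169 kJ gives D = 423 kJ/mol.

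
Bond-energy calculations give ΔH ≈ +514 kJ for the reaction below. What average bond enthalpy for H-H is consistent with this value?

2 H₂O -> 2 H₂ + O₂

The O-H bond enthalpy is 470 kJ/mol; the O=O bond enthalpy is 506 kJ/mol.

D(H-H) ≈ 430 kJ/mol

Let D be the H-H bond energy.
Σ(broken) = 4×470 = 1880
Σ(formed) = 2×D + 1×506 = 506 + 2D
ΔH = Σ(broken) − Σ(formed) = (1880) − (506 + 2D) = +1374 − 2D
Setting this equal to +514 kJ gives 2D = 860, so D = 430 kJ/mol.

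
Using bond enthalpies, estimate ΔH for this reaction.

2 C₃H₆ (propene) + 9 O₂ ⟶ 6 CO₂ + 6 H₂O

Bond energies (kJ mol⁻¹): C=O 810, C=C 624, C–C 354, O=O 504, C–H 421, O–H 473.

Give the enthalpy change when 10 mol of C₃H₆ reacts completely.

Bonds broken (reactants):
  C–C: 2 × 354 = 708
  C–H: 12 × 421 = 5052
  C=C: 2 × 624 = 1248
  O=O: 9 × 504 = 4536
  Σ(broken) = 11544 kJ
Bonds formed (products):
  C=O: 12 × 810 = 9720
  O–H: 12 × 473 = 5676
  Σ(formed) = 15396 kJ
ΔH = Σ(broken) − Σ(formed) = 11544 − 15396 = −3852 kJ
For 5× the reaction as written: 5 × (−3852) = −19260 kJ

ΔH = −19260 kJ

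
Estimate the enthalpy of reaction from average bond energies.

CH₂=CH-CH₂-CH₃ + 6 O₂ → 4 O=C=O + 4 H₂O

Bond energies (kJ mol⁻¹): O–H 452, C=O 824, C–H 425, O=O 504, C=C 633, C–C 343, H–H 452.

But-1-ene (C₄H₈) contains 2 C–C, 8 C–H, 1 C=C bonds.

ΔH ≈ −2465 kJ

Bonds broken (reactants):
  C–C: 2 × 343 = 686
  C–H: 8 × 425 = 3400
  C=C: 1 × 633 = 633
  O=O: 6 × 504 = 3024
  Σ(broken) = 7743 kJ
Bonds formed (products):
  C=O: 8 × 824 = 6592
  O–H: 8 × 452 = 3616
  Σ(formed) = 10208 kJ
ΔH = Σ(broken) − Σ(formed) = 7743 − 10208 = −2465 kJ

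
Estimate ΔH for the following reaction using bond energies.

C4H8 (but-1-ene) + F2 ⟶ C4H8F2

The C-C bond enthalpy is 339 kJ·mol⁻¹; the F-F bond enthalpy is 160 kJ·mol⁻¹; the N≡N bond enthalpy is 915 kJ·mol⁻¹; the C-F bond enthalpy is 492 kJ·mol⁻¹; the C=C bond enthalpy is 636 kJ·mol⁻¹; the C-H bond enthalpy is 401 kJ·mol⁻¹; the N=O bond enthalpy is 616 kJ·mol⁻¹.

Bonds broken (reactants):
  C-C: 2 × 339 = 678
  C-H: 8 × 401 = 3208
  C=C: 1 × 636 = 636
  F-F: 1 × 160 = 160
  Σ(broken) = 4682 kJ
Bonds formed (products):
  C-C: 3 × 339 = 1017
  C-F: 2 × 492 = 984
  C-H: 8 × 401 = 3208
  Σ(formed) = 5209 kJ
ΔH = Σ(broken) − Σ(formed) = 4682 − 5209 = −527 kJ

ΔH ≈ −527 kJ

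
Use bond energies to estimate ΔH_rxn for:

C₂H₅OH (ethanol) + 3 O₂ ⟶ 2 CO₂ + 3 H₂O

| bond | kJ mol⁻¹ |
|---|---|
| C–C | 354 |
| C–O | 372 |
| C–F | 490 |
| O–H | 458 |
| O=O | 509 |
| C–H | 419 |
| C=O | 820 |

ΔH ≈ −1222 kJ

Bonds broken (reactants):
  C–C: 1 × 354 = 354
  C–H: 5 × 419 = 2095
  C–O: 1 × 372 = 372
  O–H: 1 × 458 = 458
  O=O: 3 × 509 = 1527
  Σ(broken) = 4806 kJ
Bonds formed (products):
  C=O: 4 × 820 = 3280
  O–H: 6 × 458 = 2748
  Σ(formed) = 6028 kJ
ΔH = Σ(broken) − Σ(formed) = 4806 − 6028 = −1222 kJ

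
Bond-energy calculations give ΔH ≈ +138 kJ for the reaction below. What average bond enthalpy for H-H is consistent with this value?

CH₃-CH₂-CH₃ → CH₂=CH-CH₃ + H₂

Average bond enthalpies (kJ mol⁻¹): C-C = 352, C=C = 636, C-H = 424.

Let D be the H-H bond energy.
Σ(broken) = 2×352 + 8×424 = 4096
Σ(formed) = 1×352 + 6×424 + 1×636 + 1×D = 3532 + D
ΔH = Σ(broken) − Σ(formed) = (4096) − (3532 + D) = +564 − D
Setting this equal to +138 kJ gives D = 426 kJ/mol.

D(H-H) ≈ 426 kJ/mol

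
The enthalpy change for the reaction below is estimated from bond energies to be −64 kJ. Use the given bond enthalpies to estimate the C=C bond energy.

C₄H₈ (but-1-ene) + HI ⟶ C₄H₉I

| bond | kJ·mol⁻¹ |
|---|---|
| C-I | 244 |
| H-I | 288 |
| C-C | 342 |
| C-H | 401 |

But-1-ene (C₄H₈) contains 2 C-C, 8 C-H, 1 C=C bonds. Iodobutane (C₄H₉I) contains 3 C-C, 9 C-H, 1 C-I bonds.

D(C=C) ≈ 635 kJ/mol

Let D be the C=C bond energy.
Σ(broken) = 2×342 + 8×401 + 1×D + 1×288 = 4180 + D
Σ(formed) = 3×342 + 9×401 + 1×244 = 4879
ΔH = Σ(broken) − Σ(formed) = (4180 + D) − (4879) = −699 + D
Setting this equal to −64 kJ gives D = 635 kJ/mol.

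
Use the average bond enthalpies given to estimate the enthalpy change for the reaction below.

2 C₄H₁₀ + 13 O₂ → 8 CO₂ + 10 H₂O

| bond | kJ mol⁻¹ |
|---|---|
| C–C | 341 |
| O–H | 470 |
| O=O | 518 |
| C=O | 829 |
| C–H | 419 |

Bonds broken (reactants):
  C–C: 6 × 341 = 2046
  C–H: 20 × 419 = 8380
  O=O: 13 × 518 = 6734
  Σ(broken) = 17160 kJ
Bonds formed (products):
  C=O: 16 × 829 = 13264
  O–H: 20 × 470 = 9400
  Σ(formed) = 22664 kJ
ΔH = Σ(broken) − Σ(formed) = 17160 − 22664 = −5504 kJ

ΔH ≈ −5504 kJ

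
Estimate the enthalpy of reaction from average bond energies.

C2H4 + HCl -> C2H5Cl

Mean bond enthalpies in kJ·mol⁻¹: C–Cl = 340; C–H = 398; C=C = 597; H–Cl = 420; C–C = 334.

ΔH ≈ −55 kJ

Bonds broken (reactants):
  C–H: 4 × 398 = 1592
  C=C: 1 × 597 = 597
  H–Cl: 1 × 420 = 420
  Σ(broken) = 2609 kJ
Bonds formed (products):
  C–C: 1 × 334 = 334
  C–Cl: 1 × 340 = 340
  C–H: 5 × 398 = 1990
  Σ(formed) = 2664 kJ
ΔH = Σ(broken) − Σ(formed) = 2609 − 2664 = −55 kJ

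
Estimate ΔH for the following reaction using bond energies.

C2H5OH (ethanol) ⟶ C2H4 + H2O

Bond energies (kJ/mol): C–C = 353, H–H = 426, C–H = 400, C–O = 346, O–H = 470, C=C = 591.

Bonds broken (reactants):
  C–C: 1 × 353 = 353
  C–H: 5 × 400 = 2000
  C–O: 1 × 346 = 346
  O–H: 1 × 470 = 470
  Σ(broken) = 3169 kJ
Bonds formed (products):
  C–H: 4 × 400 = 1600
  C=C: 1 × 591 = 591
  O–H: 2 × 470 = 940
  Σ(formed) = 3131 kJ
ΔH = Σ(broken) − Σ(formed) = 3169 − 3131 = +38 kJ

ΔH ≈ +38 kJ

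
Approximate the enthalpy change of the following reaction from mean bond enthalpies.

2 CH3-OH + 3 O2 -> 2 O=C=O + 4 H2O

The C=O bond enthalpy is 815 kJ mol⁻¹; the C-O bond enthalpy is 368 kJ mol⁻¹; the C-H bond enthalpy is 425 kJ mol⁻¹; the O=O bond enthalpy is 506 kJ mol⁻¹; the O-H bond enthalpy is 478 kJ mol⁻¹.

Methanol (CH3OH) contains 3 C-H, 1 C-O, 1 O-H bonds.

ΔH ≈ −1324 kJ

Bonds broken (reactants):
  C-H: 6 × 425 = 2550
  C-O: 2 × 368 = 736
  O-H: 2 × 478 = 956
  O=O: 3 × 506 = 1518
  Σ(broken) = 5760 kJ
Bonds formed (products):
  C=O: 4 × 815 = 3260
  O-H: 8 × 478 = 3824
  Σ(formed) = 7084 kJ
ΔH = Σ(broken) − Σ(formed) = 5760 − 7084 = −1324 kJ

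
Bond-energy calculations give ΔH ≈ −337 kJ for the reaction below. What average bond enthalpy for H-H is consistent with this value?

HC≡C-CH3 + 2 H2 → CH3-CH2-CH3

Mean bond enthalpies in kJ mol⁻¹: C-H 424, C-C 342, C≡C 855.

Let D be the H-H bond energy.
Σ(broken) = 1×855 + 1×342 + 4×424 + 2×D = 2893 + 2D
Σ(formed) = 2×342 + 8×424 = 4076
ΔH = Σ(broken) − Σ(formed) = (2893 + 2D) − (4076) = −1183 + 2D
Setting this equal to −337 kJ gives 2D = 846, so D = 423 kJ/mol.

D(H-H) ≈ 423 kJ/mol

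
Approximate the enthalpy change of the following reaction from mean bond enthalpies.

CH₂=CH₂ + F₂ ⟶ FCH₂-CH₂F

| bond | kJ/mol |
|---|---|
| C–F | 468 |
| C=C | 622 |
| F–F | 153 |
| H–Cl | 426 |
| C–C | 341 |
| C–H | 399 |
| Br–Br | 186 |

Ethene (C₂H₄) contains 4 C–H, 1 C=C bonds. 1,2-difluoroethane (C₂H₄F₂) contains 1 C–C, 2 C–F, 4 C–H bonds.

Bonds broken (reactants):
  C–H: 4 × 399 = 1596
  C=C: 1 × 622 = 622
  F–F: 1 × 153 = 153
  Σ(broken) = 2371 kJ
Bonds formed (products):
  C–C: 1 × 341 = 341
  C–F: 2 × 468 = 936
  C–H: 4 × 399 = 1596
  Σ(formed) = 2873 kJ
ΔH = Σ(broken) − Σ(formed) = 2371 − 2873 = −502 kJ

ΔH ≈ −502 kJ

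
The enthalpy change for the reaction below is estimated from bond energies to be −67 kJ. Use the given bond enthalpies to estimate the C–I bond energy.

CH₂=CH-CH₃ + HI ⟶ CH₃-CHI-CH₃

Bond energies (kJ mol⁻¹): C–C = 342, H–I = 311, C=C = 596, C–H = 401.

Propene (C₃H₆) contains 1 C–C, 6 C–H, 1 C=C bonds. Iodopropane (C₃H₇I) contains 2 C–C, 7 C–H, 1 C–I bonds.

D(C–I) ≈ 231 kJ/mol

Let D be the C–I bond energy.
Σ(broken) = 1×342 + 6×401 + 1×596 + 1×311 = 3655
Σ(formed) = 2×342 + 7×401 + 1×D = 3491 + D
ΔH = Σ(broken) − Σ(formed) = (3655) − (3491 + D) = +164 − D
Setting this equal to −67 kJ gives D = 231 kJ/mol.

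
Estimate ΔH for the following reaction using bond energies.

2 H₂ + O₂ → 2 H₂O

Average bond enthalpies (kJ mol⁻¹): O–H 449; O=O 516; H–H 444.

ΔH ≈ −392 kJ

Bonds broken (reactants):
  H–H: 2 × 444 = 888
  O=O: 1 × 516 = 516
  Σ(broken) = 1404 kJ
Bonds formed (products):
  O–H: 4 × 449 = 1796
  Σ(formed) = 1796 kJ
ΔH = Σ(broken) − Σ(formed) = 1404 − 1796 = −392 kJ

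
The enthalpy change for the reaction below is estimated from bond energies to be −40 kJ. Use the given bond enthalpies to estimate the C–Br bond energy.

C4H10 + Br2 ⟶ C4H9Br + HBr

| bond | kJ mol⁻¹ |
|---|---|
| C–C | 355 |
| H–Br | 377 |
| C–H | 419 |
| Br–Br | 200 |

D(C–Br) ≈ 282 kJ/mol

Let D be the C–Br bond energy.
Σ(broken) = 1×200 + 3×355 + 10×419 = 5455
Σ(formed) = 1×D + 3×355 + 9×419 + 1×377 = 5213 + D
ΔH = Σ(broken) − Σ(formed) = (5455) − (5213 + D) = +242 − D
Setting this equal to −40 kJ gives D = 282 kJ/mol.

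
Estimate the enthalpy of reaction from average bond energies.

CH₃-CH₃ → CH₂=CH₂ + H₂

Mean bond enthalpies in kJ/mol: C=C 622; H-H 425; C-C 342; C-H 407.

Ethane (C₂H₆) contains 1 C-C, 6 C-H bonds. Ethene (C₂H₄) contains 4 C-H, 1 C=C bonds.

ΔH ≈ +109 kJ

Bonds broken (reactants):
  C-C: 1 × 342 = 342
  C-H: 6 × 407 = 2442
  Σ(broken) = 2784 kJ
Bonds formed (products):
  C-H: 4 × 407 = 1628
  C=C: 1 × 622 = 622
  H-H: 1 × 425 = 425
  Σ(formed) = 2675 kJ
ΔH = Σ(broken) − Σ(formed) = 2784 − 2675 = +109 kJ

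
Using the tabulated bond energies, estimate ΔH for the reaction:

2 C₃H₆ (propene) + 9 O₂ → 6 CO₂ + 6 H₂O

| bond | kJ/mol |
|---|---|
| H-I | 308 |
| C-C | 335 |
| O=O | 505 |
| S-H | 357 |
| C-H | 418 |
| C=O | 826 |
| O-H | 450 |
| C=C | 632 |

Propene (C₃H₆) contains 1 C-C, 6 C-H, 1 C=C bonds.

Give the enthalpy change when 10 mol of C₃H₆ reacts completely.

Bonds broken (reactants):
  C-C: 2 × 335 = 670
  C-H: 12 × 418 = 5016
  C=C: 2 × 632 = 1264
  O=O: 9 × 505 = 4545
  Σ(broken) = 11495 kJ
Bonds formed (products):
  C=O: 12 × 826 = 9912
  O-H: 12 × 450 = 5400
  Σ(formed) = 15312 kJ
ΔH = Σ(broken) − Σ(formed) = 11495 − 15312 = −3817 kJ
For 5× the reaction as written: 5 × (−3817) = −19085 kJ

ΔH = −19085 kJ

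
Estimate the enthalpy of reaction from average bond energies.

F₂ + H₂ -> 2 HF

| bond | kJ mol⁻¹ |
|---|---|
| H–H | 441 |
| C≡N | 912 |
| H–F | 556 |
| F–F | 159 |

ΔH ≈ −512 kJ

Bonds broken (reactants):
  F–F: 1 × 159 = 159
  H–H: 1 × 441 = 441
  Σ(broken) = 600 kJ
Bonds formed (products):
  H–F: 2 × 556 = 1112
  Σ(formed) = 1112 kJ
ΔH = Σ(broken) − Σ(formed) = 600 − 1112 = −512 kJ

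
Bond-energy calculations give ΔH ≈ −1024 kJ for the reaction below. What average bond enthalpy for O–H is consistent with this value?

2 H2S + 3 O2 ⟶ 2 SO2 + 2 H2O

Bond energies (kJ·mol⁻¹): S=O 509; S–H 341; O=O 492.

D(O–H) ≈ 457 kJ/mol

Let D be the O–H bond energy.
Σ(broken) = 3×492 + 4×341 = 2840
Σ(formed) = 4×D + 4×509 = 2036 + 4D
ΔH = Σ(broken) − Σ(formed) = (2840) − (2036 + 4D) = +804 − 4D
Setting this equal to −1024 kJ gives 4D = 1828, so D = 457 kJ/mol.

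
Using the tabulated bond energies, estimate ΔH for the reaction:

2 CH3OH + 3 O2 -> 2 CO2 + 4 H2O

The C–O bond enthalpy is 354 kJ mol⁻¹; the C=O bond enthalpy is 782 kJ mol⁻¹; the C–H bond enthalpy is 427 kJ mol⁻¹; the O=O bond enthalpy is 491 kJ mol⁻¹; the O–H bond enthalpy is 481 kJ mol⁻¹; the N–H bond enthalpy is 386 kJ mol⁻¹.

ΔH ≈ −1271 kJ

Bonds broken (reactants):
  C–H: 6 × 427 = 2562
  C–O: 2 × 354 = 708
  O–H: 2 × 481 = 962
  O=O: 3 × 491 = 1473
  Σ(broken) = 5705 kJ
Bonds formed (products):
  C=O: 4 × 782 = 3128
  O–H: 8 × 481 = 3848
  Σ(formed) = 6976 kJ
ΔH = Σ(broken) − Σ(formed) = 5705 − 6976 = −1271 kJ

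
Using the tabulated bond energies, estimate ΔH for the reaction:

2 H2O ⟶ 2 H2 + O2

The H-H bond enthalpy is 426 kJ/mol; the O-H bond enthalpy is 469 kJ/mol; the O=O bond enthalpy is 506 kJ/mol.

ΔH ≈ +518 kJ

Bonds broken (reactants):
  O-H: 4 × 469 = 1876
  Σ(broken) = 1876 kJ
Bonds formed (products):
  H-H: 2 × 426 = 852
  O=O: 1 × 506 = 506
  Σ(formed) = 1358 kJ
ΔH = Σ(broken) − Σ(formed) = 1876 − 1358 = +518 kJ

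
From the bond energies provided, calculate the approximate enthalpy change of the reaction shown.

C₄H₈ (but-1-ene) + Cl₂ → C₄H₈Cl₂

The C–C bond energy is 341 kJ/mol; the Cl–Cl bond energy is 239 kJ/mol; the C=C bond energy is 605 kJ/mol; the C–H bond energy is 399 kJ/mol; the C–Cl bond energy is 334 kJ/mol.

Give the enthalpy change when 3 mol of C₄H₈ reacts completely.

ΔH = −495 kJ

Bonds broken (reactants):
  C–C: 2 × 341 = 682
  C–H: 8 × 399 = 3192
  C=C: 1 × 605 = 605
  Cl–Cl: 1 × 239 = 239
  Σ(broken) = 4718 kJ
Bonds formed (products):
  C–C: 3 × 341 = 1023
  C–Cl: 2 × 334 = 668
  C–H: 8 × 399 = 3192
  Σ(formed) = 4883 kJ
ΔH = Σ(broken) − Σ(formed) = 4718 − 4883 = −165 kJ
For 3× the reaction as written: 3 × (−165) = −495 kJ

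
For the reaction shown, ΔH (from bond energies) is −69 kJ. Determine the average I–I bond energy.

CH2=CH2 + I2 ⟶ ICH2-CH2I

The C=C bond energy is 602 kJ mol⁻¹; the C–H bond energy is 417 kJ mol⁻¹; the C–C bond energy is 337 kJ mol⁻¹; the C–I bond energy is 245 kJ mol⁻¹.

Let D be the I–I bond energy.
Σ(broken) = 4×417 + 1×602 + 1×D = 2270 + D
Σ(formed) = 1×337 + 4×417 + 2×245 = 2495
ΔH = Σ(broken) − Σ(formed) = (2270 + D) − (2495) = −225 + D
Setting this equal to −69 kJ gives D = 156 kJ/mol.

D(I–I) ≈ 156 kJ/mol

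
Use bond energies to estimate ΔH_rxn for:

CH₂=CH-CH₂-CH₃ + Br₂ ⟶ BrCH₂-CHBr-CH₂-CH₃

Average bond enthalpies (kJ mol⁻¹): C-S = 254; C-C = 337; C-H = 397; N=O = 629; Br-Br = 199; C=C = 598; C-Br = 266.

ΔH ≈ −72 kJ

Bonds broken (reactants):
  Br-Br: 1 × 199 = 199
  C-C: 2 × 337 = 674
  C-H: 8 × 397 = 3176
  C=C: 1 × 598 = 598
  Σ(broken) = 4647 kJ
Bonds formed (products):
  C-Br: 2 × 266 = 532
  C-C: 3 × 337 = 1011
  C-H: 8 × 397 = 3176
  Σ(formed) = 4719 kJ
ΔH = Σ(broken) − Σ(formed) = 4647 − 4719 = −72 kJ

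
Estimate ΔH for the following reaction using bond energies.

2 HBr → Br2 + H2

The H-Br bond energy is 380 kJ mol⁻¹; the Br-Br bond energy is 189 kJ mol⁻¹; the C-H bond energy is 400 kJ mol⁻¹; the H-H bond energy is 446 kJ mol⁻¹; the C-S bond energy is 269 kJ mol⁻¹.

ΔH ≈ +125 kJ

Bonds broken (reactants):
  H-Br: 2 × 380 = 760
  Σ(broken) = 760 kJ
Bonds formed (products):
  Br-Br: 1 × 189 = 189
  H-H: 1 × 446 = 446
  Σ(formed) = 635 kJ
ΔH = Σ(broken) − Σ(formed) = 760 − 635 = +125 kJ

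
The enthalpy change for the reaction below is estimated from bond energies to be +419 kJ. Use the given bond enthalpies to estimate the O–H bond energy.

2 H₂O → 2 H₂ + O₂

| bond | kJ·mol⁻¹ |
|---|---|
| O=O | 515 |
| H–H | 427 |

Let D be the O–H bond energy.
Σ(broken) = 4×D = 4D
Σ(formed) = 2×427 + 1×515 = 1369
ΔH = Σ(broken) − Σ(formed) = (4D) − (1369) = −1369 + 4D
Setting this equal to +419 kJ gives 4D = 1788, so D = 447 kJ/mol.

D(O–H) ≈ 447 kJ/mol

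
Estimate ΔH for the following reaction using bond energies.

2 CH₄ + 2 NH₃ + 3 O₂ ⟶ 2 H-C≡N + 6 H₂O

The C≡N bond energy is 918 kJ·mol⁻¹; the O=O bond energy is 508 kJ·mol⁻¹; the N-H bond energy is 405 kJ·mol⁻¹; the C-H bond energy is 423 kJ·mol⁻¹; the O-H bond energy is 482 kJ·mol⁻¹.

Bonds broken (reactants):
  C-H: 8 × 423 = 3384
  N-H: 6 × 405 = 2430
  O=O: 3 × 508 = 1524
  Σ(broken) = 7338 kJ
Bonds formed (products):
  C≡N: 2 × 918 = 1836
  C-H: 2 × 423 = 846
  O-H: 12 × 482 = 5784
  Σ(formed) = 8466 kJ
ΔH = Σ(broken) − Σ(formed) = 7338 − 8466 = −1128 kJ

ΔH ≈ −1128 kJ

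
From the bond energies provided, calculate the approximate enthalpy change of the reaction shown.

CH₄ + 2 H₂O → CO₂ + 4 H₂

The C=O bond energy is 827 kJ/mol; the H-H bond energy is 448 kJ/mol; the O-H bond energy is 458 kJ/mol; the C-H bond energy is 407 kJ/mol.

Bonds broken (reactants):
  C-H: 4 × 407 = 1628
  O-H: 4 × 458 = 1832
  Σ(broken) = 3460 kJ
Bonds formed (products):
  C=O: 2 × 827 = 1654
  H-H: 4 × 448 = 1792
  Σ(formed) = 3446 kJ
ΔH = Σ(broken) − Σ(formed) = 3460 − 3446 = +14 kJ

ΔH ≈ +14 kJ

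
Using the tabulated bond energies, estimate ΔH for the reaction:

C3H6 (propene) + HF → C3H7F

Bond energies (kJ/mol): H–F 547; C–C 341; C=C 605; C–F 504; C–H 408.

Bonds broken (reactants):
  C–C: 1 × 341 = 341
  C–H: 6 × 408 = 2448
  C=C: 1 × 605 = 605
  H–F: 1 × 547 = 547
  Σ(broken) = 3941 kJ
Bonds formed (products):
  C–C: 2 × 341 = 682
  C–F: 1 × 504 = 504
  C–H: 7 × 408 = 2856
  Σ(formed) = 4042 kJ
ΔH = Σ(broken) − Σ(formed) = 3941 − 4042 = −101 kJ

ΔH ≈ −101 kJ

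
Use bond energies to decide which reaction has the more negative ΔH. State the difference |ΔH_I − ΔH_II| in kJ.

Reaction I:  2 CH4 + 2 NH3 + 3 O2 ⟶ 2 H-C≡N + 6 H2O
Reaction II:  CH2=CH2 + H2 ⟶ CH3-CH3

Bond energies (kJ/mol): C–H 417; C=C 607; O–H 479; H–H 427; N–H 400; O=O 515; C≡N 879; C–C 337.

Reaction I, by 922 kJ

Reaction I:
  Bonds broken (reactants):
    C–H: 8 × 417 = 3336
    N–H: 6 × 400 = 2400
    O=O: 3 × 515 = 1545
    Σ(broken) = 7281 kJ
  Bonds formed (products):
    C≡N: 2 × 879 = 1758
    C–H: 2 × 417 = 834
    O–H: 12 × 479 = 5748
    Σ(formed) = 8340 kJ
  ΔH_I = 7281 − 8340 = −1059 kJ
Reaction II:
  Bonds broken (reactants):
    C–H: 4 × 417 = 1668
    C=C: 1 × 607 = 607
    H–H: 1 × 427 = 427
    Σ(broken) = 2702 kJ
  Bonds formed (products):
    C–C: 1 × 337 = 337
    C–H: 6 × 417 = 2502
    Σ(formed) = 2839 kJ
  ΔH_II = 2702 − 2839 = −137 kJ
ΔH_I − ΔH_II = −922 kJ, so reaction I has the more negative ΔH; |ΔH_I − ΔH_II| = 922 kJ.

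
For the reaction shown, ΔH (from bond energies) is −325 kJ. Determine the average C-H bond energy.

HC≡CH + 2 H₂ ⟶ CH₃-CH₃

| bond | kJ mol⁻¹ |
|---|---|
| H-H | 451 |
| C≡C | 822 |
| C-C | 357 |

Let D be the C-H bond energy.
Σ(broken) = 1×822 + 2×D + 2×451 = 1724 + 2D
Σ(formed) = 1×357 + 6×D = 357 + 6D
ΔH = Σ(broken) − Σ(formed) = (1724 + 2D) − (357 + 6D) = +1367 − 4D
Setting this equal to −325 kJ gives 4D = 1692, so D = 423 kJ/mol.

D(C-H) ≈ 423 kJ/mol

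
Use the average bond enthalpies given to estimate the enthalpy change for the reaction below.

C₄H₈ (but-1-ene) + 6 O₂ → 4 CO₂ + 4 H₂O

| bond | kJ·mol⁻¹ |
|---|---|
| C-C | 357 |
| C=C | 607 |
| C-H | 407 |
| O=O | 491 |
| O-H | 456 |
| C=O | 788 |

ΔH ≈ −2429 kJ

Bonds broken (reactants):
  C-C: 2 × 357 = 714
  C-H: 8 × 407 = 3256
  C=C: 1 × 607 = 607
  O=O: 6 × 491 = 2946
  Σ(broken) = 7523 kJ
Bonds formed (products):
  C=O: 8 × 788 = 6304
  O-H: 8 × 456 = 3648
  Σ(formed) = 9952 kJ
ΔH = Σ(broken) − Σ(formed) = 7523 − 9952 = −2429 kJ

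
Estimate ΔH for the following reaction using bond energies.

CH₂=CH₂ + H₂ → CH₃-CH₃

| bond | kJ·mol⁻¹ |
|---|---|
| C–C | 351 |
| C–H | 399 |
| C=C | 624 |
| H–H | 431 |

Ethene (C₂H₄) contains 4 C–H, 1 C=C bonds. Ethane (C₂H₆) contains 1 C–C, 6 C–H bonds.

Bonds broken (reactants):
  C–H: 4 × 399 = 1596
  C=C: 1 × 624 = 624
  H–H: 1 × 431 = 431
  Σ(broken) = 2651 kJ
Bonds formed (products):
  C–C: 1 × 351 = 351
  C–H: 6 × 399 = 2394
  Σ(formed) = 2745 kJ
ΔH = Σ(broken) − Σ(formed) = 2651 − 2745 = −94 kJ

ΔH ≈ −94 kJ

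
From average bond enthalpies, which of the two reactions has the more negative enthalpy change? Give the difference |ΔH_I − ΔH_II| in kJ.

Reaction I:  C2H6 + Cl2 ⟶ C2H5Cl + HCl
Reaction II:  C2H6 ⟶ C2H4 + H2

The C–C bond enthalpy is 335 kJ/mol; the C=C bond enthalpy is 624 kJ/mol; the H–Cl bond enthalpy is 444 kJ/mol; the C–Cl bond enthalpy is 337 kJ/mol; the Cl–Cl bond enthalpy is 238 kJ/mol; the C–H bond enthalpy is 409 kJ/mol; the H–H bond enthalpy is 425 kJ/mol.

Reaction I:
  Bonds broken (reactants):
    C–C: 1 × 335 = 335
    C–H: 6 × 409 = 2454
    Cl–Cl: 1 × 238 = 238
    Σ(broken) = 3027 kJ
  Bonds formed (products):
    C–C: 1 × 335 = 335
    C–Cl: 1 × 337 = 337
    C–H: 5 × 409 = 2045
    H–Cl: 1 × 444 = 444
    Σ(formed) = 3161 kJ
  ΔH_I = 3027 − 3161 = −134 kJ
Reaction II:
  Bonds broken (reactants):
    C–C: 1 × 335 = 335
    C–H: 6 × 409 = 2454
    Σ(broken) = 2789 kJ
  Bonds formed (products):
    C–H: 4 × 409 = 1636
    C=C: 1 × 624 = 624
    H–H: 1 × 425 = 425
    Σ(formed) = 2685 kJ
  ΔH_II = 2789 − 2685 = +104 kJ
ΔH_I − ΔH_II = −238 kJ, so reaction I has the more negative ΔH; |ΔH_I − ΔH_II| = 238 kJ.

Reaction I, by 238 kJ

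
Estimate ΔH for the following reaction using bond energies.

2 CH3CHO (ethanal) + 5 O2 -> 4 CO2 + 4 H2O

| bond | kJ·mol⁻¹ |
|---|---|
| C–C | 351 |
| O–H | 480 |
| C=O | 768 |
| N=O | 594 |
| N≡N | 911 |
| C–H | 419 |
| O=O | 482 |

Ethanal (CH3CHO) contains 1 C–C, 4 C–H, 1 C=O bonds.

Bonds broken (reactants):
  C–C: 2 × 351 = 702
  C–H: 8 × 419 = 3352
  C=O: 2 × 768 = 1536
  O=O: 5 × 482 = 2410
  Σ(broken) = 8000 kJ
Bonds formed (products):
  C=O: 8 × 768 = 6144
  O–H: 8 × 480 = 3840
  Σ(formed) = 9984 kJ
ΔH = Σ(broken) − Σ(formed) = 8000 − 9984 = −1984 kJ

ΔH ≈ −1984 kJ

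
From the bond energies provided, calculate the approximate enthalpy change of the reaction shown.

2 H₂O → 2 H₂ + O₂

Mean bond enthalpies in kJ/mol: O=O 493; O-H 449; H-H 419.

ΔH ≈ +465 kJ

Bonds broken (reactants):
  O-H: 4 × 449 = 1796
  Σ(broken) = 1796 kJ
Bonds formed (products):
  H-H: 2 × 419 = 838
  O=O: 1 × 493 = 493
  Σ(formed) = 1331 kJ
ΔH = Σ(broken) − Σ(formed) = 1796 − 1331 = +465 kJ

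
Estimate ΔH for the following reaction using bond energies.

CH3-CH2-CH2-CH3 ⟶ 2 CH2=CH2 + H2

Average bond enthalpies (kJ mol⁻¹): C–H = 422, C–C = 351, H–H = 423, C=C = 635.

Bonds broken (reactants):
  C–C: 3 × 351 = 1053
  C–H: 10 × 422 = 4220
  Σ(broken) = 5273 kJ
Bonds formed (products):
  C–H: 8 × 422 = 3376
  C=C: 2 × 635 = 1270
  H–H: 1 × 423 = 423
  Σ(formed) = 5069 kJ
ΔH = Σ(broken) − Σ(formed) = 5273 − 5069 = +204 kJ

ΔH ≈ +204 kJ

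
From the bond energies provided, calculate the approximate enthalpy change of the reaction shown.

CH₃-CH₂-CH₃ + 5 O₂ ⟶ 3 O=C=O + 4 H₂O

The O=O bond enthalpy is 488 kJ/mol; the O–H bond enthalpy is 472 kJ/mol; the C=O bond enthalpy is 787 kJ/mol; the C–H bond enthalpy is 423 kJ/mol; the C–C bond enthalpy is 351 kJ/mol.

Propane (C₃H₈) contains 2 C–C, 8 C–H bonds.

Bonds broken (reactants):
  C–C: 2 × 351 = 702
  C–H: 8 × 423 = 3384
  O=O: 5 × 488 = 2440
  Σ(broken) = 6526 kJ
Bonds formed (products):
  C=O: 6 × 787 = 4722
  O–H: 8 × 472 = 3776
  Σ(formed) = 8498 kJ
ΔH = Σ(broken) − Σ(formed) = 6526 − 8498 = −1972 kJ

ΔH ≈ −1972 kJ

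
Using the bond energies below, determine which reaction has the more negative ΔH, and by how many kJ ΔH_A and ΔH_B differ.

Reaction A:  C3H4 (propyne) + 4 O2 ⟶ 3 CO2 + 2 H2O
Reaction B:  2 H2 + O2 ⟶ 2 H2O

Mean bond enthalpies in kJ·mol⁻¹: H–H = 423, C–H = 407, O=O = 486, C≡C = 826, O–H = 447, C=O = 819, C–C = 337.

Reaction A, by 1511 kJ

Reaction A:
  Bonds broken (reactants):
    C≡C: 1 × 826 = 826
    C–C: 1 × 337 = 337
    C–H: 4 × 407 = 1628
    O=O: 4 × 486 = 1944
    Σ(broken) = 4735 kJ
  Bonds formed (products):
    C=O: 6 × 819 = 4914
    O–H: 4 × 447 = 1788
    Σ(formed) = 6702 kJ
  ΔH_A = 4735 − 6702 = −1967 kJ
Reaction B:
  Bonds broken (reactants):
    H–H: 2 × 423 = 846
    O=O: 1 × 486 = 486
    Σ(broken) = 1332 kJ
  Bonds formed (products):
    O–H: 4 × 447 = 1788
    Σ(formed) = 1788 kJ
  ΔH_B = 1332 − 1788 = −456 kJ
ΔH_A − ΔH_B = −1511 kJ, so reaction A has the more negative ΔH; |ΔH_A − ΔH_B| = 1511 kJ.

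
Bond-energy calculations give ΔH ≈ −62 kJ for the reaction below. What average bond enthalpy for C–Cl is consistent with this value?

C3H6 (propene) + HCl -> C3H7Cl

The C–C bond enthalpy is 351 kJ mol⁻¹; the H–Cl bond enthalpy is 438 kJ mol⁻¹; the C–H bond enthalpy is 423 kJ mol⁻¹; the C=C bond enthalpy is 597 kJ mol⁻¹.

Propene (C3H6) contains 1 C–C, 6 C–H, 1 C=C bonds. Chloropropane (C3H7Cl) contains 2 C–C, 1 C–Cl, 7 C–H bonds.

D(C–Cl) ≈ 323 kJ/mol

Let D be the C–Cl bond energy.
Σ(broken) = 1×351 + 6×423 + 1×597 + 1×438 = 3924
Σ(formed) = 2×351 + 1×D + 7×423 = 3663 + D
ΔH = Σ(broken) − Σ(formed) = (3924) − (3663 + D) = +261 − D
Setting this equal to −62 kJ gives D = 323 kJ/mol.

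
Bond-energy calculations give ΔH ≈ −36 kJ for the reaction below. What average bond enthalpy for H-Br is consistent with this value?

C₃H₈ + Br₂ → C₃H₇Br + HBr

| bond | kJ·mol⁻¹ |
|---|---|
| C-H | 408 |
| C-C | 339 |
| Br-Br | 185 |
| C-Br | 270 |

D(H-Br) ≈ 359 kJ/mol

Let D be the H-Br bond energy.
Σ(broken) = 1×185 + 2×339 + 8×408 = 4127
Σ(formed) = 1×270 + 2×339 + 7×408 + 1×D = 3804 + D
ΔH = Σ(broken) − Σ(formed) = (4127) − (3804 + D) = +323 − D
Setting this equal to −36 kJ gives D = 359 kJ/mol.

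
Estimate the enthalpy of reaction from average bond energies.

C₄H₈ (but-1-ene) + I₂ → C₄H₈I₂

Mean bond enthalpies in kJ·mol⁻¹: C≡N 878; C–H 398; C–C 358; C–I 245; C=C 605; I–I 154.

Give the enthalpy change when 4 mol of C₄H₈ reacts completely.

Bonds broken (reactants):
  C–C: 2 × 358 = 716
  C–H: 8 × 398 = 3184
  C=C: 1 × 605 = 605
  I–I: 1 × 154 = 154
  Σ(broken) = 4659 kJ
Bonds formed (products):
  C–C: 3 × 358 = 1074
  C–H: 8 × 398 = 3184
  C–I: 2 × 245 = 490
  Σ(formed) = 4748 kJ
ΔH = Σ(broken) − Σ(formed) = 4659 − 4748 = −89 kJ
For 4× the reaction as written: 4 × (−89) = −356 kJ

ΔH = −356 kJ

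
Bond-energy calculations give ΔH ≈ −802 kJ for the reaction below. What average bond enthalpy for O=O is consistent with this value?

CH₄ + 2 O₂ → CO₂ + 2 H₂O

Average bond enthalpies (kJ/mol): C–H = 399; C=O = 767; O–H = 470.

Let D be the O=O bond energy.
Σ(broken) = 4×399 + 2×D = 1596 + 2D
Σ(formed) = 2×767 + 4×470 = 3414
ΔH = Σ(broken) − Σ(formed) = (1596 + 2D) − (3414) = −1818 + 2D
Setting this equal to −802 kJ gives 2D = 1016, so D = 508 kJ/mol.

D(O=O) ≈ 508 kJ/mol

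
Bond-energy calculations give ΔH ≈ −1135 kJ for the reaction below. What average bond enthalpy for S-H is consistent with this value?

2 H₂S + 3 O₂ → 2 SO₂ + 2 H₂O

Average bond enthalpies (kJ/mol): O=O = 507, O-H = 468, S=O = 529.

D(S-H) ≈ 333 kJ/mol

Let D be the S-H bond energy.
Σ(broken) = 3×507 + 4×D = 1521 + 4D
Σ(formed) = 4×468 + 4×529 = 3988
ΔH = Σ(broken) − Σ(formed) = (1521 + 4D) − (3988) = −2467 + 4D
Setting this equal to −1135 kJ gives 4D = 1332, so D = 333 kJ/mol.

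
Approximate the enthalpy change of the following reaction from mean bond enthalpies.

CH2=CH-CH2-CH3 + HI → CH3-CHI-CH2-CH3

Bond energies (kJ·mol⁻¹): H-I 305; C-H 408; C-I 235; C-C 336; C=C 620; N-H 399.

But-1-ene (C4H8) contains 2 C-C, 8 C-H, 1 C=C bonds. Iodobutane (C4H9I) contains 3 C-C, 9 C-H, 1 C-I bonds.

ΔH ≈ −54 kJ

Bonds broken (reactants):
  C-C: 2 × 336 = 672
  C-H: 8 × 408 = 3264
  C=C: 1 × 620 = 620
  H-I: 1 × 305 = 305
  Σ(broken) = 4861 kJ
Bonds formed (products):
  C-C: 3 × 336 = 1008
  C-H: 9 × 408 = 3672
  C-I: 1 × 235 = 235
  Σ(formed) = 4915 kJ
ΔH = Σ(broken) − Σ(formed) = 4861 − 4915 = −54 kJ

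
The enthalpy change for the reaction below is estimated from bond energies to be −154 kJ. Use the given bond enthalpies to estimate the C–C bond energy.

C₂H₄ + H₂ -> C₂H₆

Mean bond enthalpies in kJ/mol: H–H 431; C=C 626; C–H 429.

D(C–C) ≈ 353 kJ/mol

Let D be the C–C bond energy.
Σ(broken) = 4×429 + 1×626 + 1×431 = 2773
Σ(formed) = 1×D + 6×429 = 2574 + D
ΔH = Σ(broken) − Σ(formed) = (2773) − (2574 + D) = +199 − D
Setting this equal to −154 kJ gives D = 353 kJ/mol.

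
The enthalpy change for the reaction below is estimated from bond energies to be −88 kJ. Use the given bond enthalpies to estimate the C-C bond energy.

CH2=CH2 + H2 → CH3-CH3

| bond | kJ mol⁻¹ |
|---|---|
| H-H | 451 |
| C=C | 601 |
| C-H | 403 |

D(C-C) ≈ 334 kJ/mol

Let D be the C-C bond energy.
Σ(broken) = 4×403 + 1×601 + 1×451 = 2664
Σ(formed) = 1×D + 6×403 = 2418 + D
ΔH = Σ(broken) − Σ(formed) = (2664) − (2418 + D) = +246 − D
Setting this equal to −88 kJ gives D = 334 kJ/mol.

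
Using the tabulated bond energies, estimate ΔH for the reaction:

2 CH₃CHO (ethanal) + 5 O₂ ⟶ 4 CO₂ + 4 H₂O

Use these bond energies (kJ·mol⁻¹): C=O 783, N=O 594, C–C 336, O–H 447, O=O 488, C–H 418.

Bonds broken (reactants):
  C–C: 2 × 336 = 672
  C–H: 8 × 418 = 3344
  C=O: 2 × 783 = 1566
  O=O: 5 × 488 = 2440
  Σ(broken) = 8022 kJ
Bonds formed (products):
  C=O: 8 × 783 = 6264
  O–H: 8 × 447 = 3576
  Σ(formed) = 9840 kJ
ΔH = Σ(broken) − Σ(formed) = 8022 − 9840 = −1818 kJ

ΔH ≈ −1818 kJ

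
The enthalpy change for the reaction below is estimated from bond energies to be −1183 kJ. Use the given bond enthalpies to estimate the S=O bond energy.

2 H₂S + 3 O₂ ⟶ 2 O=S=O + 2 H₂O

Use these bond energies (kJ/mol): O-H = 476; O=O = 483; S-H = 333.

D(S=O) ≈ 515 kJ/mol

Let D be the S=O bond energy.
Σ(broken) = 3×483 + 4×333 = 2781
Σ(formed) = 4×476 + 4×D = 1904 + 4D
ΔH = Σ(broken) − Σ(formed) = (2781) − (1904 + 4D) = +877 − 4D
Setting this equal to −1183 kJ gives 4D = 2060, so D = 515 kJ/mol.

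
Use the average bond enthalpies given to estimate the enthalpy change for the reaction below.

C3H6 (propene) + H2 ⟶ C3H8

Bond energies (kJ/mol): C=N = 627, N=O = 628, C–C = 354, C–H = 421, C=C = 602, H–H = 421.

ΔH ≈ −173 kJ

Bonds broken (reactants):
  C–C: 1 × 354 = 354
  C–H: 6 × 421 = 2526
  C=C: 1 × 602 = 602
  H–H: 1 × 421 = 421
  Σ(broken) = 3903 kJ
Bonds formed (products):
  C–C: 2 × 354 = 708
  C–H: 8 × 421 = 3368
  Σ(formed) = 4076 kJ
ΔH = Σ(broken) − Σ(formed) = 3903 − 4076 = −173 kJ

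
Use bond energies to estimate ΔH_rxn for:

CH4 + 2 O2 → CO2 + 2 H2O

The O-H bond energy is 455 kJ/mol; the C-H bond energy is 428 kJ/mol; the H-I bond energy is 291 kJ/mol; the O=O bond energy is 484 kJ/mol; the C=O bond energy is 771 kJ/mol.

Bonds broken (reactants):
  C-H: 4 × 428 = 1712
  O=O: 2 × 484 = 968
  Σ(broken) = 2680 kJ
Bonds formed (products):
  C=O: 2 × 771 = 1542
  O-H: 4 × 455 = 1820
  Σ(formed) = 3362 kJ
ΔH = Σ(broken) − Σ(formed) = 2680 − 3362 = −682 kJ

ΔH ≈ −682 kJ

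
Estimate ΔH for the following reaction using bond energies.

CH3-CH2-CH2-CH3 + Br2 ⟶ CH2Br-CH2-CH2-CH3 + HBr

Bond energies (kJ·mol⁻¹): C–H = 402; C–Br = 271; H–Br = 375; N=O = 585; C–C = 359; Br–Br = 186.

ΔH ≈ −58 kJ

Bonds broken (reactants):
  Br–Br: 1 × 186 = 186
  C–C: 3 × 359 = 1077
  C–H: 10 × 402 = 4020
  Σ(broken) = 5283 kJ
Bonds formed (products):
  C–Br: 1 × 271 = 271
  C–C: 3 × 359 = 1077
  C–H: 9 × 402 = 3618
  H–Br: 1 × 375 = 375
  Σ(formed) = 5341 kJ
ΔH = Σ(broken) − Σ(formed) = 5283 − 5341 = −58 kJ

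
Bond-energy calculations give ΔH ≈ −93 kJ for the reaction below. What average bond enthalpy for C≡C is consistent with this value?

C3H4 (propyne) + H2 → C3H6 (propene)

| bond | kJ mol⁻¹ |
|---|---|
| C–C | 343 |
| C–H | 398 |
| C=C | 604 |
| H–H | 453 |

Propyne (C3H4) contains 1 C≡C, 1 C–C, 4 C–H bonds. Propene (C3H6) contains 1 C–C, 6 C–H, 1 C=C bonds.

D(C≡C) ≈ 854 kJ/mol

Let D be the C≡C bond energy.
Σ(broken) = 1×D + 1×343 + 4×398 + 1×453 = 2388 + D
Σ(formed) = 1×343 + 6×398 + 1×604 = 3335
ΔH = Σ(broken) − Σ(formed) = (2388 + D) − (3335) = −947 + D
Setting this equal to −93 kJ gives D = 854 kJ/mol.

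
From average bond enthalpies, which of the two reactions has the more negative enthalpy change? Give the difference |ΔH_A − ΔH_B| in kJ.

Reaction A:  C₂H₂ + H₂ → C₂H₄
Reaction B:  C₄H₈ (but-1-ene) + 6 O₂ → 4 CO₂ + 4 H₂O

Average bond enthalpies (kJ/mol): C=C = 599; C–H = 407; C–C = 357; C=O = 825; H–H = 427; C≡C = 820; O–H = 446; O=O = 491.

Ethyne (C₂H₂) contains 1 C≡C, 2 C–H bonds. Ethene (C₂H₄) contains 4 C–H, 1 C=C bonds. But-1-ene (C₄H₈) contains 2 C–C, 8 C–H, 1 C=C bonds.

Reaction A:
  Bonds broken (reactants):
    C≡C: 1 × 820 = 820
    C–H: 2 × 407 = 814
    H–H: 1 × 427 = 427
    Σ(broken) = 2061 kJ
  Bonds formed (products):
    C–H: 4 × 407 = 1628
    C=C: 1 × 599 = 599
    Σ(formed) = 2227 kJ
  ΔH_A = 2061 − 2227 = −166 kJ
Reaction B:
  Bonds broken (reactants):
    C–C: 2 × 357 = 714
    C–H: 8 × 407 = 3256
    C=C: 1 × 599 = 599
    O=O: 6 × 491 = 2946
    Σ(broken) = 7515 kJ
  Bonds formed (products):
    C=O: 8 × 825 = 6600
    O–H: 8 × 446 = 3568
    Σ(formed) = 10168 kJ
  ΔH_B = 7515 − 10168 = −2653 kJ
ΔH_A − ΔH_B = +2487 kJ, so reaction B has the more negative ΔH; |ΔH_A − ΔH_B| = 2487 kJ.

Reaction B, by 2487 kJ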